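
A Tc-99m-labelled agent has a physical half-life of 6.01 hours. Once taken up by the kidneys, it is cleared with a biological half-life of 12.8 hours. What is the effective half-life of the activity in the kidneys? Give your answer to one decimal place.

4.1 hours

1/t_eff = 1/t_phys + 1/t_biol = 1/6.01 + 1/12.8 = 0.24451 per hour.
t_eff = 6.01 × 12.8 / (6.01 + 12.8) ≈ 4.0897 hours.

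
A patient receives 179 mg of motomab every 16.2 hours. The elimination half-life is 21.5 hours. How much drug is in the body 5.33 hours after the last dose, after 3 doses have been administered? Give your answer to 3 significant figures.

The 3 doses were given 37.73, 21.53, 5.33 hours ago.
Total = 179·(1/2)^(37.73/21.5) + 179·(1/2)^(21.53/21.5) + 179·(1/2)^(5.33/21.5)
      = 53.037 + 89.413 + 150.74 ≈ 293.19 mg.

293 mg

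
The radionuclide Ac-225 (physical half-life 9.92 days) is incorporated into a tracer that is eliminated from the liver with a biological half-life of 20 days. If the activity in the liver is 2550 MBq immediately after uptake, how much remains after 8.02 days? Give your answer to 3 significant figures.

1/t_eff = 1/t_phys + 1/t_biol = 1/9.92 + 1/20 = 0.15081 per day.
t_eff = 9.92 × 20 / (9.92 + 20) ≈ 6.631 days.
Remaining = 2550 × (1/2)^(8.02/6.631) = 2550 × (1/2)^1.2095 ≈ 1102.7 MBq.

1100 MBq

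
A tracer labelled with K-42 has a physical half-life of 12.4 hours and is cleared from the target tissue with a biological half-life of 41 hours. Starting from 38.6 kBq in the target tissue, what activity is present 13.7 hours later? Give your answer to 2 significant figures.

1/t_eff = 1/t_phys + 1/t_biol = 1/12.4 + 1/41 = 0.10504 per hour.
t_eff = 12.4 × 41 / (12.4 + 41) ≈ 9.5206 hours.
Remaining = 38.6 × (1/2)^(13.7/9.5206) = 38.6 × (1/2)^1.439 ≈ 14.237 kBq.

14 kBq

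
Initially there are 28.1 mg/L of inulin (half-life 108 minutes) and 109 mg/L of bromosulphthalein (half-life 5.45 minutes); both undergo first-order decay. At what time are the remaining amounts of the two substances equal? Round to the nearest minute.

Set 28.1·(1/2)^(t/108) = 109·(1/2)^(t/5.45).
Taking log₂: log₂(28.1/109) = t·(1/108 − 1/5.45).
log₂(0.2578) = -1.9557; 1/108 − 1/5.45 = -0.17423.
t = -1.9557 / -0.17423 ≈ 11.225 minutes.

11 minutes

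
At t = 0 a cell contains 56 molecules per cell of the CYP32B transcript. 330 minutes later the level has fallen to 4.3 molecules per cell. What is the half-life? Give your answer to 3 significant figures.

89.1 minutes

A/A₀ = 4.3/56 ≈ 0.076786.
n = log₂(13.023) ≈ 3.703 half-lives elapsed in 330 minutes.
t½ = 330/3.703 ≈ 89.116 minutes.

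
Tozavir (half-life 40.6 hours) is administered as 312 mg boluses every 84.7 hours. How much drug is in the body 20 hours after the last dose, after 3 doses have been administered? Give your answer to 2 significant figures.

The 3 doses were given 189.4, 104.7, 20 hours ago.
Total = 312·(1/2)^(189.4/40.6) + 312·(1/2)^(104.7/40.6) + 312·(1/2)^(20/40.6)
      = 12.298 + 52.222 + 221.75 ≈ 286.27 mg.

290 mg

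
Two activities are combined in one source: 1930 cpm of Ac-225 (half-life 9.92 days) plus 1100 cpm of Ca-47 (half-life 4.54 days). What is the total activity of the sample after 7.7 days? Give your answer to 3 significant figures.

Ac-225: 1930 × (1/2)^(7.7/9.92) = 1930 × (1/2)^0.77621 ≈ 1126.9 cpm.
Ca-47: 1100 × (1/2)^(7.7/4.54) = 1100 × (1/2)^1.696 ≈ 339.5 cpm.
Total = 1126.9 + 339.5 ≈ 1466.4 cpm.

1470 cpm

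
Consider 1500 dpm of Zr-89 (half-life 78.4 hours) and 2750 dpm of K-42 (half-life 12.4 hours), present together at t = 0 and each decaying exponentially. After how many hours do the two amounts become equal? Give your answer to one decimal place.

Set 1500·(1/2)^(t/78.4) = 2750·(1/2)^(t/12.4).
Taking log₂: log₂(1500/2750) = t·(1/78.4 − 1/12.4).
log₂(0.54545) = -0.87447; 1/78.4 − 1/12.4 = -0.06789.
t = -0.87447 / -0.06789 ≈ 12.881 hours.

12.9 hours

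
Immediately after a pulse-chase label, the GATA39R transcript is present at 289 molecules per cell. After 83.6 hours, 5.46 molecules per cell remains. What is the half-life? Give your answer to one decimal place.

14.6 hours

A/A₀ = 5.46/289 ≈ 0.018893.
n = log₂(52.93) ≈ 5.726 half-lives elapsed in 83.6 hours.
t½ = 83.6/5.726 ≈ 14.6 hours.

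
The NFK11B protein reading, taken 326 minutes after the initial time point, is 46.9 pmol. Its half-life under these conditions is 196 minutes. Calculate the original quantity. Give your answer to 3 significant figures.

Number of half-lives elapsed: n = 326/196 ≈ 1.6633.
A₀ = A × 2^n = 46.9 × 2^1.6633 = 46.9 × 3.1673 ≈ 148.55 pmol.

149 pmol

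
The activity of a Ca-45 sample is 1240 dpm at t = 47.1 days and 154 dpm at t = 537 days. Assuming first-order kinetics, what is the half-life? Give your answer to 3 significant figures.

Over Δt = 537 − 47.1 = 489.9 days, the level fell by a factor of 1240/154 ≈ 8.0519.
n = log₂(8.0519) ≈ 3.0093 half-lives, so t½ = 489.9/3.0093 ≈ 162.79 days.

163 days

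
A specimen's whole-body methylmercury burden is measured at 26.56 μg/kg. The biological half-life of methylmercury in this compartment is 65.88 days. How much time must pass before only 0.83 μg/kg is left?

329.4 days

0.83/26.56 = 1/32, so 5 half-lives have elapsed.
t = 5 × 65.88 = 329.4 days.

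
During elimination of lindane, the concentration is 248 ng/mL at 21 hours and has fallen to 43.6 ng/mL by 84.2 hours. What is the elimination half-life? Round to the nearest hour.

25 hours

Over Δt = 84.2 − 21 = 63.2 hours, the level fell by a factor of 248/43.6 ≈ 5.6881.
n = log₂(5.6881) ≈ 2.5079 half-lives, so t½ = 63.2/2.5079 ≈ 25.2 hours.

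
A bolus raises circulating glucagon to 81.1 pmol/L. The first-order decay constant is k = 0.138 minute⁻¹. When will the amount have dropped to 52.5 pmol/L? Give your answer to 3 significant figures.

3.15 minutes

t½ = ln 2 / k = 0.69315 / 0.138 ≈ 5.0228 minutes.
Fraction remaining = 52.5/81.1 ≈ 0.64735.
n = log₂(81.1/52.5) = ln(1.5448)/ln 2 ≈ 0.62738 half-lives.
t = n × t½ = 0.62738 × 5.0228 ≈ 3.1512 minutes.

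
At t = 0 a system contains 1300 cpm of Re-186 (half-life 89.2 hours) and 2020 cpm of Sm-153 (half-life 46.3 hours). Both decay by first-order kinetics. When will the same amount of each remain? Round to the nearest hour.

Set 1300·(1/2)^(t/89.2) = 2020·(1/2)^(t/46.3).
Taking log₂: log₂(1300/2020) = t·(1/89.2 − 1/46.3).
log₂(0.64356) = -0.63584; 1/89.2 − 1/46.3 = -0.010388.
t = -0.63584 / -0.010388 ≈ 61.212 hours.

61 hours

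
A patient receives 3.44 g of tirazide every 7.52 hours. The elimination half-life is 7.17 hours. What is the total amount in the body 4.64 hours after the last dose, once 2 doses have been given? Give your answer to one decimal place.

The 2 doses were given 12.16, 4.64 hours ago.
Total = 3.44·(1/2)^(12.16/7.17) + 3.44·(1/2)^(4.64/7.17)
      = 1.0618 + 2.1966 ≈ 3.2583 g.

3.3 g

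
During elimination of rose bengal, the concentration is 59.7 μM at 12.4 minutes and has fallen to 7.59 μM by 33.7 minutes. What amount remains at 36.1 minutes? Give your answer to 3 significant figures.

6.02 μM

Over Δt = 33.7 − 12.4 = 21.3 minutes, the level fell by a factor of 59.7/7.59 ≈ 7.8656.
n = log₂(7.8656) ≈ 2.9756 half-lives, so t½ = 21.3/2.9756 ≈ 7.1583 minutes.
From t = 33.7 to t = 36.1: 7.59 × (1/2)^((36.1−33.7)/7.1583) ≈ 6.0161 μM.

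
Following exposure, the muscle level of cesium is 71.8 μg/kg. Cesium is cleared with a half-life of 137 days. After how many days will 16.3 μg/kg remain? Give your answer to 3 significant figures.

Fraction remaining = 16.3/71.8 ≈ 0.22702.
n = log₂(71.8/16.3) = ln(4.4049)/ln 2 ≈ 2.1391 half-lives.
t = n × t½ = 2.1391 × 137 ≈ 293.06 days.

293 days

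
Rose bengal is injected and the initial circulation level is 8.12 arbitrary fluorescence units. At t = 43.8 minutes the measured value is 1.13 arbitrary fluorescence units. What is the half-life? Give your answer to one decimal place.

15.4 minutes

A/A₀ = 1.13/8.12 ≈ 0.13916.
n = log₂(7.1858) ≈ 2.8452 half-lives elapsed in 43.8 minutes.
t½ = 43.8/2.8452 ≈ 15.395 minutes.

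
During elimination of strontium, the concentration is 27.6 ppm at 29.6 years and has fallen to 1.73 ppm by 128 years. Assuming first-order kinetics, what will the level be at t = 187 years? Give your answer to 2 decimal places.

0.33 ppm

Over Δt = 128 − 29.6 = 98.4 years, the level fell by a factor of 27.6/1.73 ≈ 15.954.
n = log₂(15.954) ≈ 3.9958 half-lives, so t½ = 98.4/3.9958 ≈ 24.626 years.
From t = 128 to t = 187: 1.73 × (1/2)^((187−128)/24.626) ≈ 0.32871 ppm.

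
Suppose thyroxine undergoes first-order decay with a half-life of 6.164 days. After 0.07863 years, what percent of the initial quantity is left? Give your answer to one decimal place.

4.0%

0.07863 years = 28.7 days.
n = 28.7/6.164 ≈ 4.6561 half-lives.
Fraction remaining = (1/2)^4.6561 ≈ 0.039663, i.e. 3.9663%.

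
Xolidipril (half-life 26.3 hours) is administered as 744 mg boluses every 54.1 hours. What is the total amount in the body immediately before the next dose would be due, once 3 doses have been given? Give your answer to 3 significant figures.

232 mg

The 3 doses were given 162.3, 108.2, 54.1 hours ago.
Total = 744·(1/2)^(162.3/26.3) + 744·(1/2)^(108.2/26.3) + 744·(1/2)^(54.1/26.3)
      = 10.325 + 42.965 + 178.79 ≈ 232.08 mg.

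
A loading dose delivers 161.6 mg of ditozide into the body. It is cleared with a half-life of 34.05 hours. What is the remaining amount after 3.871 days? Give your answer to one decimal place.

Convert the elapsed time: 3.871 days = 92.904 hours.
Number of half-lives: n = 92.904/34.05 ≈ 2.7285.
Remaining = 161.6 × (1/2)^2.7285 = 161.6 × 0.15089 ≈ 24.383 mg.

24.4 mg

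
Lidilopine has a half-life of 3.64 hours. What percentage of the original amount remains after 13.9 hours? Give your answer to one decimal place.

n = 13.9/3.64 ≈ 3.8187 half-lives.
Fraction remaining = (1/2)^3.8187 ≈ 0.07087, i.e. 7.087%.

7.1%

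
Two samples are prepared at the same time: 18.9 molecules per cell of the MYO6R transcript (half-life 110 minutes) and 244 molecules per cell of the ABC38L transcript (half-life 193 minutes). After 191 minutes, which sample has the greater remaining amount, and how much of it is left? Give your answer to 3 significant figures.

ABC38L transcript, 123 molecules per cell

MYO6R transcript: 18.9 × (1/2)^1.7364 ≈ 5.6724 molecules per cell.
ABC38L transcript: 244 × (1/2)^0.98964 ≈ 122.88 molecules per cell.
ABC38L transcript has more remaining, at ≈ 122.88 molecules per cell.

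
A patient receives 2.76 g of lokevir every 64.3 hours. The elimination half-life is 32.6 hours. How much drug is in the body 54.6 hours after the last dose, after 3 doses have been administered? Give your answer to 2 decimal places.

1.14 g

The 3 doses were given 183.2, 118.9, 54.6 hours ago.
Total = 2.76·(1/2)^(183.2/32.6) + 2.76·(1/2)^(118.9/32.6) + 2.76·(1/2)^(54.6/32.6)
      = 0.056135 + 0.22028 + 0.86443 ≈ 1.1408 g.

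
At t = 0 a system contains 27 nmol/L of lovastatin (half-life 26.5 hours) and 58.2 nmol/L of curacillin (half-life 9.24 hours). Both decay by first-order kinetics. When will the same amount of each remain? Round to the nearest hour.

16 hours

Set 27·(1/2)^(t/26.5) = 58.2·(1/2)^(t/9.24).
Taking log₂: log₂(27/58.2) = t·(1/26.5 − 1/9.24).
log₂(0.46392) = -1.1081; 1/26.5 − 1/9.24 = -0.070489.
t = -1.1081 / -0.070489 ≈ 15.72 hours.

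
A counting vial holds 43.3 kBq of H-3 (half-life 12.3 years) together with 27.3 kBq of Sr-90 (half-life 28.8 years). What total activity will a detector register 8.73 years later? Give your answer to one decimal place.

H-3: 43.3 × (1/2)^(8.73/12.3) = 43.3 × (1/2)^0.70976 ≈ 26.475 kBq.
Sr-90: 27.3 × (1/2)^(8.73/28.8) = 27.3 × (1/2)^0.30313 ≈ 22.127 kBq.
Total = 26.475 + 22.127 ≈ 48.601 kBq.

48.6 kBq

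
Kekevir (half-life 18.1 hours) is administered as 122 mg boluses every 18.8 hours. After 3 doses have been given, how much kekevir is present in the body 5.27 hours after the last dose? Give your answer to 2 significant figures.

The 3 doses were given 42.87, 24.07, 5.27 hours ago.
Total = 122·(1/2)^(42.87/18.1) + 122·(1/2)^(24.07/18.1) + 122·(1/2)^(5.27/18.1)
      = 23.625 + 48.533 + 99.704 ≈ 171.86 mg.

170 mg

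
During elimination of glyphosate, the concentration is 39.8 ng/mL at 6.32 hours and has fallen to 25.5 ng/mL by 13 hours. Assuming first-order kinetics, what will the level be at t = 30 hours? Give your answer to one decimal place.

8.2 ng/mL

Over Δt = 13 − 6.32 = 6.68 hours, the level fell by a factor of 39.8/25.5 ≈ 1.5608.
n = log₂(1.5608) ≈ 0.64227 half-lives, so t½ = 6.68/0.64227 ≈ 10.401 hours.
From t = 13 to t = 30: 25.5 × (1/2)^((30−13)/10.401) ≈ 8.213 ng/mL.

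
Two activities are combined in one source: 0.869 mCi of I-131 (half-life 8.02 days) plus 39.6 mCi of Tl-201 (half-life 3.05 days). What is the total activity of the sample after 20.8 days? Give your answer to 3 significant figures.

0.495 mCi

I-131: 0.869 × (1/2)^(20.8/8.02) = 0.869 × (1/2)^2.5935 ≈ 0.14398 mCi.
Tl-201: 39.6 × (1/2)^(20.8/3.05) = 39.6 × (1/2)^6.8197 ≈ 0.35057 mCi.
Total = 0.14398 + 0.35057 ≈ 0.49454 mCi.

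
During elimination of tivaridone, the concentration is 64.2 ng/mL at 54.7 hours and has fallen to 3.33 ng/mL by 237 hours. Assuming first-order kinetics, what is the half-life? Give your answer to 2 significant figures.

Over Δt = 237 − 54.7 = 182.3 hours, the level fell by a factor of 64.2/3.33 ≈ 19.279.
n = log₂(19.279) ≈ 4.269 half-lives, so t½ = 182.3/4.269 ≈ 42.703 hours.

43 hours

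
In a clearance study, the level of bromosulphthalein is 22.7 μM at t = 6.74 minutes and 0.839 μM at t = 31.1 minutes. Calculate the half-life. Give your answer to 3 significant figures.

5.12 minutes

Over Δt = 31.1 − 6.74 = 24.36 minutes, the level fell by a factor of 22.7/0.839 ≈ 27.056.
n = log₂(27.056) ≈ 4.7579 half-lives, so t½ = 24.36/4.7579 ≈ 5.1199 minutes.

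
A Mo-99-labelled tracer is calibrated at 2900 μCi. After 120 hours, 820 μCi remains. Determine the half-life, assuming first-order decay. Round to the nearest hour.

A/A₀ = 820/2900 ≈ 0.28276.
n = log₂(3.5366) ≈ 1.8224 half-lives elapsed in 120 hours.
t½ = 120/1.8224 ≈ 65.849 hours.

66 hours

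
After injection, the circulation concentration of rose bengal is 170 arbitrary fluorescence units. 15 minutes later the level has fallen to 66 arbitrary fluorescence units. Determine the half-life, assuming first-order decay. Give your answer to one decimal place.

A/A₀ = 66/170 ≈ 0.38824.
n = log₂(2.5758) ≈ 1.365 half-lives elapsed in 15 minutes.
t½ = 15/1.365 ≈ 10.989 minutes.

11.0 minutes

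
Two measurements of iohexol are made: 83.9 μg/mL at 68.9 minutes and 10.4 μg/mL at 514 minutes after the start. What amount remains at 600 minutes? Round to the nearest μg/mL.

7 μg/mL

Over Δt = 514 − 68.9 = 445.1 minutes, the level fell by a factor of 83.9/10.4 ≈ 8.0673.
n = log₂(8.0673) ≈ 3.0121 half-lives, so t½ = 445.1/3.0121 ≈ 147.77 minutes.
From t = 514 to t = 600: 10.4 × (1/2)^((600−514)/147.77) ≈ 6.9477 μg/mL.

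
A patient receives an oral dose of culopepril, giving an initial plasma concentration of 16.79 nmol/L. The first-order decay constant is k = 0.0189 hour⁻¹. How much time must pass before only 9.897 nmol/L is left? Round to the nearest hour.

28 hours

t½ = ln 2 / k = 0.69315 / 0.0189 ≈ 36.674 hours.
Fraction remaining = 9.897/16.79 ≈ 0.58946.
n = log₂(16.79/9.897) = ln(1.6965)/ln 2 ≈ 0.76254 half-lives.
t = n × t½ = 0.76254 × 36.674 ≈ 27.966 hours.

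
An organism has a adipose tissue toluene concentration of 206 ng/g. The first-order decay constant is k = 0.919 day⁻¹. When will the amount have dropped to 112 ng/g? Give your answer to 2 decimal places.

t½ = ln 2 / k = 0.69315 / 0.919 ≈ 0.75424 days.
Fraction remaining = 112/206 ≈ 0.54369.
n = log₂(206/112) = ln(1.8393)/ln 2 ≈ 0.87915 half-lives.
t = n × t½ = 0.87915 × 0.75424 ≈ 0.66309 days.

0.66 days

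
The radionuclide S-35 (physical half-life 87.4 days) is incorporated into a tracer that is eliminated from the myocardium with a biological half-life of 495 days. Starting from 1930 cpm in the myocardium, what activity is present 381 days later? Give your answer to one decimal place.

55.2 cpm

1/t_eff = 1/t_phys + 1/t_biol = 1/87.4 + 1/495 = 0.013462 per day.
t_eff = 87.4 × 495 / (87.4 + 495) ≈ 74.284 days.
Remaining = 1930 × (1/2)^(381/74.284) = 1930 × (1/2)^5.129 ≈ 55.155 cpm.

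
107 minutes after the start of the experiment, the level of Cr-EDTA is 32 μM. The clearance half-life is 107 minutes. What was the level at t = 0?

Number of half-lives elapsed: n = 107/107 ≈ 1.
A₀ = A × 2^n = 32 × 2^1 = 32 × 2 ≈ 64 μM.

64 μM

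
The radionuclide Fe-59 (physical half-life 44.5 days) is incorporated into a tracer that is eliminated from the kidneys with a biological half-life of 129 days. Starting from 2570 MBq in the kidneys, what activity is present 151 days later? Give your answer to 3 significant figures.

109 MBq

1/t_eff = 1/t_phys + 1/t_biol = 1/44.5 + 1/129 = 0.030224 per day.
t_eff = 44.5 × 129 / (44.5 + 129) ≈ 33.086 days.
Remaining = 2570 × (1/2)^(151/33.086) = 2570 × (1/2)^4.5638 ≈ 108.67 MBq.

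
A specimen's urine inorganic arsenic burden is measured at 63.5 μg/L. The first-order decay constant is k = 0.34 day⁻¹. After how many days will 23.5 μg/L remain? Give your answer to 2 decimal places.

t½ = ln 2 / k = 0.69315 / 0.34 ≈ 2.0387 days.
Fraction remaining = 23.5/63.5 ≈ 0.37008.
n = log₂(63.5/23.5) = ln(2.7021)/ln 2 ≈ 1.4341 half-lives.
t = n × t½ = 1.4341 × 2.0387 ≈ 2.9236 days.

2.92 days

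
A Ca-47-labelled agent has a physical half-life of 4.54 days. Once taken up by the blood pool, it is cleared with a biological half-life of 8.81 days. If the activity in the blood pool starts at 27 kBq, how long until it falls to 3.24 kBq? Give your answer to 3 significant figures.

9.16 days

1/t_eff = 1/t_phys + 1/t_biol = 1/4.54 + 1/8.81 = 0.33377 per day.
t_eff = 4.54 × 8.81 / (4.54 + 8.81) ≈ 2.9961 days.
n = log₂(27/3.24) ≈ 3.0589; t = 3.0589 × 2.9961 ≈ 9.1646 days.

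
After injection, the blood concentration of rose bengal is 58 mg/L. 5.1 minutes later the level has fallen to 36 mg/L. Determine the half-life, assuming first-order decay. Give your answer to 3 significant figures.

A/A₀ = 36/58 ≈ 0.62069.
n = log₂(1.6111) ≈ 0.68806 half-lives elapsed in 5.1 minutes.
t½ = 5.1/0.68806 ≈ 7.4122 minutes.

7.41 minutes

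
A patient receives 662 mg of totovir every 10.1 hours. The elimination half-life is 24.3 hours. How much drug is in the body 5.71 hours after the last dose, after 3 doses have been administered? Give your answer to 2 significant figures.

The 3 doses were given 25.91, 15.81, 5.71 hours ago.
Total = 662·(1/2)^(25.91/24.3) + 662·(1/2)^(15.81/24.3) + 662·(1/2)^(5.71/24.3)
      = 316.14 + 421.7 + 562.5 ≈ 1300.3 mg.

1300 mg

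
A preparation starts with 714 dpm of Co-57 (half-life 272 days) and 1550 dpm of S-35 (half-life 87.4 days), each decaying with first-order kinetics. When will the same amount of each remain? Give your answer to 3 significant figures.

144 days

Set 714·(1/2)^(t/272) = 1550·(1/2)^(t/87.4).
Taking log₂: log₂(714/1550) = t·(1/272 − 1/87.4).
log₂(0.46065) = -1.1183; 1/272 − 1/87.4 = -0.0077652.
t = -1.1183 / -0.0077652 ≈ 144.01 days.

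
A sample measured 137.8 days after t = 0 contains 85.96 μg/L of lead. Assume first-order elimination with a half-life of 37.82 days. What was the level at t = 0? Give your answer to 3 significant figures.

1070 μg/L

Number of half-lives elapsed: n = 137.8/37.82 ≈ 3.6436.
A₀ = A × 2^n = 85.96 × 2^3.6436 = 85.96 × 12.498 ≈ 1074.3 μg/L.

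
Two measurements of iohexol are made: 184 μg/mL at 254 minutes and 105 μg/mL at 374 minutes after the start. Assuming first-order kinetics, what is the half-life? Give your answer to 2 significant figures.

150 minutes

Over Δt = 374 − 254 = 120 minutes, the level fell by a factor of 184/105 ≈ 1.7524.
n = log₂(1.7524) ≈ 0.80932 half-lives, so t½ = 120/0.80932 ≈ 148.27 minutes.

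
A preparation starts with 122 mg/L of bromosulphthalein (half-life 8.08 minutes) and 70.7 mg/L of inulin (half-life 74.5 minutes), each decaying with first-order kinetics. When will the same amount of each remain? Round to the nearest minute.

7 minutes

Set 122·(1/2)^(t/8.08) = 70.7·(1/2)^(t/74.5).
Taking log₂: log₂(122/70.7) = t·(1/8.08 − 1/74.5).
log₂(1.7256) = 0.7871; 1/8.08 − 1/74.5 = 0.11034.
t = 0.7871 / 0.11034 ≈ 7.1334 minutes.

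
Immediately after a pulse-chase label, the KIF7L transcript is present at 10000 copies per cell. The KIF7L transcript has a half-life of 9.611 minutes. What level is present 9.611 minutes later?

5000 copies per cell

Elapsed time is 1 half-life (9.611/9.611).
Each half-life halves the amount: 10000 × (1/2)^1 = 10000/2 = 5000 copies per cell.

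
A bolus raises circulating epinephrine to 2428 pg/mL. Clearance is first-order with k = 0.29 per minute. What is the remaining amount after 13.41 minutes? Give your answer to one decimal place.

t½ = ln 2 / k = 0.69315 / 0.29 ≈ 2.3902 minutes.
Number of half-lives: n = 13.41/2.3902 ≈ 5.6105.
Remaining = 2428 × (1/2)^5.6105 = 2428 × 0.020468 ≈ 49.696 pg/mL.

49.7 pg/mL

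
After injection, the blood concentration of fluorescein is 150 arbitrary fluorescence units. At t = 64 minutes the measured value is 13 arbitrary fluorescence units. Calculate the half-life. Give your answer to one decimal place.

18.1 minutes

A/A₀ = 13/150 ≈ 0.086667.
n = log₂(11.538) ≈ 3.5284 half-lives elapsed in 64 minutes.
t½ = 64/3.5284 ≈ 18.139 minutes.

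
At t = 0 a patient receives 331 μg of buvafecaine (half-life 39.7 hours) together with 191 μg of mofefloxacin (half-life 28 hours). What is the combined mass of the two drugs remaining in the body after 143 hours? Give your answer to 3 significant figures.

32.8 μg

buvafecaine: 331 × (1/2)^(143/39.7) = 331 × (1/2)^3.602 ≈ 27.259 μg.
mofefloxacin: 191 × (1/2)^(143/28) = 191 × (1/2)^5.1071 ≈ 5.5415 μg.
Total = 27.259 + 5.5415 ≈ 32.801 μg.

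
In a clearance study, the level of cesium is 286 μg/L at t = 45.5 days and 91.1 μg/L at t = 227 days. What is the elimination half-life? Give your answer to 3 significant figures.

110 days

Over Δt = 227 − 45.5 = 181.5 days, the level fell by a factor of 286/91.1 ≈ 3.1394.
n = log₂(3.1394) ≈ 1.6505 half-lives, so t½ = 181.5/1.6505 ≈ 109.97 days.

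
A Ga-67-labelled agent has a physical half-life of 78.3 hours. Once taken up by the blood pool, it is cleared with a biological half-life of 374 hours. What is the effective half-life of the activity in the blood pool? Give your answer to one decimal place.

64.7 hours

1/t_eff = 1/t_phys + 1/t_biol = 1/78.3 + 1/374 = 0.015445 per hour.
t_eff = 78.3 × 374 / (78.3 + 374) ≈ 64.745 hours.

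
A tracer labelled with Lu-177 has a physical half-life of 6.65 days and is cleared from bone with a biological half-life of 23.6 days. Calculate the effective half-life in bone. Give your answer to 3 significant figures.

1/t_eff = 1/t_phys + 1/t_biol = 1/6.65 + 1/23.6 = 0.19275 per day.
t_eff = 6.65 × 23.6 / (6.65 + 23.6) ≈ 5.1881 days.

5.19 days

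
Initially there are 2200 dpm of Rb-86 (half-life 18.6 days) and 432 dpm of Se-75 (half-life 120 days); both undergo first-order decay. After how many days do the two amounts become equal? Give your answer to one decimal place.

Set 2200·(1/2)^(t/18.6) = 432·(1/2)^(t/120).
Taking log₂: log₂(2200/432) = t·(1/18.6 − 1/120).
log₂(5.0926) = 2.3484; 1/18.6 − 1/120 = 0.04543.
t = 2.3484 / 0.04543 ≈ 51.693 days.

51.7 days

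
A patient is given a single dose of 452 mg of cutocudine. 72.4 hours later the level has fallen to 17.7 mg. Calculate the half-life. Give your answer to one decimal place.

15.5 hours

A/A₀ = 17.7/452 ≈ 0.039159.
n = log₂(25.537) ≈ 4.6745 half-lives elapsed in 72.4 hours.
t½ = 72.4/4.6745 ≈ 15.488 hours.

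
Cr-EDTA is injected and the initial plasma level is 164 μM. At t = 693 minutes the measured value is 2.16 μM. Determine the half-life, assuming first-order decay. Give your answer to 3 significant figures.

A/A₀ = 2.16/164 ≈ 0.013171.
n = log₂(75.926) ≈ 6.2465 half-lives elapsed in 693 minutes.
t½ = 693/6.2465 ≈ 110.94 minutes.

111 minutes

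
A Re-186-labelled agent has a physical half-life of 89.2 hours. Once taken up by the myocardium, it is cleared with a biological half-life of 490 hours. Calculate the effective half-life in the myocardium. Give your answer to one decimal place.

1/t_eff = 1/t_phys + 1/t_biol = 1/89.2 + 1/490 = 0.013252 per hour.
t_eff = 89.2 × 490 / (89.2 + 490) ≈ 75.463 hours.

75.5 hours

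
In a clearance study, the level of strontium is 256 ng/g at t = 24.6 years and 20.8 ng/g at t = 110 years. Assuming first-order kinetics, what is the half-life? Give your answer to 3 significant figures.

Over Δt = 110 − 24.6 = 85.4 years, the level fell by a factor of 256/20.8 ≈ 12.308.
n = log₂(12.308) ≈ 3.6215 half-lives, so t½ = 85.4/3.6215 ≈ 23.581 years.

23.6 years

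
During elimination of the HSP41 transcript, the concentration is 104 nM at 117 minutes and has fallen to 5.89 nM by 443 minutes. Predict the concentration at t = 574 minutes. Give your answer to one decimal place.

Over Δt = 443 − 117 = 326 minutes, the level fell by a factor of 104/5.89 ≈ 17.657.
n = log₂(17.657) ≈ 4.1422 half-lives, so t½ = 326/4.1422 ≈ 78.703 minutes.
From t = 443 to t = 574: 5.89 × (1/2)^((574−443)/78.703) ≈ 1.858 nM.

1.9 nM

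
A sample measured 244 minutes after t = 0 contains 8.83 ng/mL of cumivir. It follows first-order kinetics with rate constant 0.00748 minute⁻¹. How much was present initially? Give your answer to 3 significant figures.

t½ = ln 2 / λ = 0.69315 / 0.00748 ≈ 92.667 minutes.
Number of half-lives elapsed: n = 244/92.667 ≈ 2.6331.
A₀ = A × 2^n = 8.83 × 2^2.6331 = 8.83 × 6.2035 ≈ 54.777 ng/mL.

54.8 ng/mL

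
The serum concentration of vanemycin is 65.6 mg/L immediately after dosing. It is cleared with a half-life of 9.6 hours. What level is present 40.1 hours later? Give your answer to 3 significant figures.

Number of half-lives: n = 40.1/9.6 ≈ 4.1771.
Remaining = 65.6 × (1/2)^4.1771 = 65.6 × 0.055281 ≈ 3.6264 mg/L.

3.63 mg/L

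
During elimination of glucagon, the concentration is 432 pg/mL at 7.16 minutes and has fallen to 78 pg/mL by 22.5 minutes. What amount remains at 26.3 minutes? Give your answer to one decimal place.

Over Δt = 22.5 − 7.16 = 15.34 minutes, the level fell by a factor of 432/78 ≈ 5.5385.
n = log₂(5.5385) ≈ 2.4695 half-lives, so t½ = 15.34/2.4695 ≈ 6.2118 minutes.
From t = 22.5 to t = 26.3: 78 × (1/2)^((26.3−22.5)/6.2118) ≈ 51.044 pg/mL.

51.0 pg/mL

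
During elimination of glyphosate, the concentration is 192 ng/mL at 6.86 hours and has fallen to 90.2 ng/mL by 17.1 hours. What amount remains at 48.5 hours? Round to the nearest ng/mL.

Over Δt = 17.1 − 6.86 = 10.24 hours, the level fell by a factor of 192/90.2 ≈ 2.1286.
n = log₂(2.1286) ≈ 1.0899 half-lives, so t½ = 10.24/1.0899 ≈ 9.3953 hours.
From t = 17.1 to t = 48.5: 90.2 × (1/2)^((48.5−17.1)/9.3953) ≈ 8.8948 ng/mL.

9 ng/mL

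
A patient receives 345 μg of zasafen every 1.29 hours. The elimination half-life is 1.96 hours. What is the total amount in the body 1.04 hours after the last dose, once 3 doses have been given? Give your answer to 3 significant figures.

The 3 doses were given 3.62, 2.33, 1.04 hours ago.
Total = 345·(1/2)^(3.62/1.96) + 345·(1/2)^(2.33/1.96) + 345·(1/2)^(1.04/1.96)
      = 95.904 + 151.34 + 238.83 ≈ 486.08 μg.

486 μg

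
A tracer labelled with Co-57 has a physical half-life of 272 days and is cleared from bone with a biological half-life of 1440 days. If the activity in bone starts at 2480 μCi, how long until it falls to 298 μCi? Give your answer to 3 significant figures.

699 days

1/t_eff = 1/t_phys + 1/t_biol = 1/272 + 1/1440 = 0.0043709 per day.
t_eff = 272 × 1440 / (272 + 1440) ≈ 228.79 days.
n = log₂(2480/298) ≈ 3.057; t = 3.057 × 228.79 ≈ 699.39 days.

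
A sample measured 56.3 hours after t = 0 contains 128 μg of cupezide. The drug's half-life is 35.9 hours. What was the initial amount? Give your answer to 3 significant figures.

Number of half-lives elapsed: n = 56.3/35.9 ≈ 1.5682.
A₀ = A × 2^n = 128 × 2^1.5682 = 128 × 2.9654 ≈ 379.58 μg.

380 μg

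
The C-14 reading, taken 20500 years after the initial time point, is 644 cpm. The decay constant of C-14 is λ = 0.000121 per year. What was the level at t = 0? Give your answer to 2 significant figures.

t½ = ln 2 / λ = 0.69315 / 0.000121 ≈ 5728.5 years.
Number of half-lives elapsed: n = 20500/5728.5 ≈ 3.5786.
A₀ = A × 2^n = 644 × 2^3.5786 = 644 × 11.947 ≈ 7694 cpm.

7700 cpm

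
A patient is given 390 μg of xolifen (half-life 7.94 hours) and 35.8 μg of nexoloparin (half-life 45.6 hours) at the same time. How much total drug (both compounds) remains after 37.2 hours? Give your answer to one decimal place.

xolifen: 390 × (1/2)^(37.2/7.94) = 390 × (1/2)^4.6851 ≈ 15.16 μg.
nexoloparin: 35.8 × (1/2)^(37.2/45.6) = 35.8 × (1/2)^0.81579 ≈ 20.338 μg.
Total = 15.16 + 20.338 ≈ 35.498 μg.

35.5 μg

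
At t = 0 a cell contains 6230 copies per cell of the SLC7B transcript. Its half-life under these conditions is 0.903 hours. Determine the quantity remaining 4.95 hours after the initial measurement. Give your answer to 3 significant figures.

139 copies per cell

Number of half-lives: n = 4.95/0.903 ≈ 5.4817.
Remaining = 6230 × (1/2)^5.4817 = 6230 × 0.022379 ≈ 139.42 copies per cell.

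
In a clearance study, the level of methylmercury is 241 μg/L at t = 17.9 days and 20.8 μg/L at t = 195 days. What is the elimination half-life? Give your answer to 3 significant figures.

Over Δt = 195 − 17.9 = 177.1 days, the level fell by a factor of 241/20.8 ≈ 11.587.
n = log₂(11.587) ≈ 3.5344 half-lives, so t½ = 177.1/3.5344 ≈ 50.108 days.

50.1 days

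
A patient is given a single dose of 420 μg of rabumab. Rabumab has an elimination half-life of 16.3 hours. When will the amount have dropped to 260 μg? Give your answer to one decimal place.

Fraction remaining = 260/420 ≈ 0.61905.
n = log₂(420/260) = ln(1.6154)/ln 2 ≈ 0.69188 half-lives.
t = n × t½ = 0.69188 × 16.3 ≈ 11.278 hours.

11.3 hours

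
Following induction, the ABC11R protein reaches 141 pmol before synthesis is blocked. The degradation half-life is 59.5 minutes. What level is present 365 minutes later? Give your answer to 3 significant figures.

Number of half-lives: n = 365/59.5 ≈ 6.1345.
Remaining = 141 × (1/2)^6.1345 = 141 × 0.014235 ≈ 2.0071 pmol.

2.01 pmol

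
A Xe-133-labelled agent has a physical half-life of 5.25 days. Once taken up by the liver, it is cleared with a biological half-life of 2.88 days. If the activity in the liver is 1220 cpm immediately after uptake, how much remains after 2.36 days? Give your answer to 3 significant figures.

506 cpm

1/t_eff = 1/t_phys + 1/t_biol = 1/5.25 + 1/2.88 = 0.5377 per day.
t_eff = 5.25 × 2.88 / (5.25 + 2.88) ≈ 1.8598 days.
Remaining = 1220 × (1/2)^(2.36/1.8598) = 1220 × (1/2)^1.269 ≈ 506.25 cpm.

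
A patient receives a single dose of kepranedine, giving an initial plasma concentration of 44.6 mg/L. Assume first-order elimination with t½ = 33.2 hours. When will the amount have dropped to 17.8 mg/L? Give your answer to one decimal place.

Fraction remaining = 17.8/44.6 ≈ 0.3991.
n = log₂(44.6/17.8) = ln(2.5056)/ln 2 ≈ 1.3252 half-lives.
t = n × t½ = 1.3252 × 33.2 ≈ 43.996 hours.

44.0 hours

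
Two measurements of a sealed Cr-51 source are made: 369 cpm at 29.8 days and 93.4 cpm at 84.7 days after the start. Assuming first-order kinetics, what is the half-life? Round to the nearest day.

Over Δt = 84.7 − 29.8 = 54.9 days, the level fell by a factor of 369/93.4 ≈ 3.9507.
n = log₂(3.9507) ≈ 1.9821 half-lives, so t½ = 54.9/1.9821 ≈ 27.698 days.

28 days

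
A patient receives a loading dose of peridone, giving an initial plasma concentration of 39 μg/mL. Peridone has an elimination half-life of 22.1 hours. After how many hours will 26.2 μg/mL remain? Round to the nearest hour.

Fraction remaining = 26.2/39 ≈ 0.67179.
n = log₂(39/26.2) = ln(1.4885)/ln 2 ≈ 0.57391 half-lives.
t = n × t½ = 0.57391 × 22.1 ≈ 12.683 hours.

13 hours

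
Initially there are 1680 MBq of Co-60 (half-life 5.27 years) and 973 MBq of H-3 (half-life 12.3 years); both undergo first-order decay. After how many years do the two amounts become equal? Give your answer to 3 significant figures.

Set 1680·(1/2)^(t/5.27) = 973·(1/2)^(t/12.3).
Taking log₂: log₂(1680/973) = t·(1/5.27 − 1/12.3).
log₂(1.7266) = 0.78795; 1/5.27 − 1/12.3 = 0.10845.
t = 0.78795 / 0.10845 ≈ 7.2654 years.

7.27 years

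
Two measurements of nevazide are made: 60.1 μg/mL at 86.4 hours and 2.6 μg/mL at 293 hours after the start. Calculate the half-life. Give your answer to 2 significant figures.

46 hours

Over Δt = 293 − 86.4 = 206.6 hours, the level fell by a factor of 60.1/2.6 ≈ 23.115.
n = log₂(23.115) ≈ 4.5308 half-lives, so t½ = 206.6/4.5308 ≈ 45.599 hours.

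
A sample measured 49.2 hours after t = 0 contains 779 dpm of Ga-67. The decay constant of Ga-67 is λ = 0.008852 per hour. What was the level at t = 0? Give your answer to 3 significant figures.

t½ = ln 2 / λ = 0.69315 / 0.008852 ≈ 78.304 hours.
Number of half-lives elapsed: n = 49.2/78.304 ≈ 0.62832.
A₀ = A × 2^n = 779 × 2^0.62832 = 779 × 1.5458 ≈ 1204.2 dpm.

1200 dpm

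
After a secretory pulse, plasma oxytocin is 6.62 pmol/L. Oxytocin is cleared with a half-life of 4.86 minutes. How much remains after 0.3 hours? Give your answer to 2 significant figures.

Convert the elapsed time: 0.3 hours = 18 minutes.
Number of half-lives: n = 18/4.86 ≈ 3.7037.
Remaining = 6.62 × (1/2)^3.7037 = 6.62 × 0.076749 ≈ 0.50808 pmol/L.

0.51 pmol/L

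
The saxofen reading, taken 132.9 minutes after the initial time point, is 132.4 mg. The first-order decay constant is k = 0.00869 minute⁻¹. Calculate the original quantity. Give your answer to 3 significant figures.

t½ = ln 2 / k = 0.69315 / 0.00869 ≈ 79.764 minutes.
Number of half-lives elapsed: n = 132.9/79.764 ≈ 1.6662.
A₀ = A × 2^n = 132.4 × 2^1.6662 = 132.4 × 3.1737 ≈ 420.2 mg.

420 mg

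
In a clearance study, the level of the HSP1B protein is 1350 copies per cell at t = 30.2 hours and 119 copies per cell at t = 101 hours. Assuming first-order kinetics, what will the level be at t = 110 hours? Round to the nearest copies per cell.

Over Δt = 101 − 30.2 = 70.8 hours, the level fell by a factor of 1350/119 ≈ 11.345.
n = log₂(11.345) ≈ 3.5039 half-lives, so t½ = 70.8/3.5039 ≈ 20.206 hours.
From t = 101 to t = 110: 119 × (1/2)^((110−101)/20.206) ≈ 87.39 copies per cell.

87 copies per cell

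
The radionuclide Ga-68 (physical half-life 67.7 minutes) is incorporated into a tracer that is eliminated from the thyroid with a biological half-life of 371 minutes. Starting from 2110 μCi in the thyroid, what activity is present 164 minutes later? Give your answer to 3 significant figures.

1/t_eff = 1/t_phys + 1/t_biol = 1/67.7 + 1/371 = 0.017466 per minute.
t_eff = 67.7 × 371 / (67.7 + 371) ≈ 57.253 minutes.
Remaining = 2110 × (1/2)^(164/57.253) = 2110 × (1/2)^2.8645 ≈ 289.72 μCi.

290 μCi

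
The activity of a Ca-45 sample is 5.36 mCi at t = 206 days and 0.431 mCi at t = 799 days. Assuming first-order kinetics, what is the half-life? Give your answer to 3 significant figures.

163 days

Over Δt = 799 − 206 = 593 days, the level fell by a factor of 5.36/0.431 ≈ 12.436.
n = log₂(12.436) ≈ 3.6365 half-lives, so t½ = 593/3.6365 ≈ 163.07 days.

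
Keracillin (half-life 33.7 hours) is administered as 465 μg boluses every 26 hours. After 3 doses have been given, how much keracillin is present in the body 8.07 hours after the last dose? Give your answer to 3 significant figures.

760 μg

The 3 doses were given 60.07, 34.07, 8.07 hours ago.
Total = 465·(1/2)^(60.07/33.7) + 465·(1/2)^(34.07/33.7) + 465·(1/2)^(8.07/33.7)
      = 135.17 + 230.74 + 393.88 ≈ 759.79 μg.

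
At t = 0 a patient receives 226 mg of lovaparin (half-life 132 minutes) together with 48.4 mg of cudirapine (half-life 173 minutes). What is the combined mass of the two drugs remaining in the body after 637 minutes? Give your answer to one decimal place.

11.7 mg

lovaparin: 226 × (1/2)^(637/132) = 226 × (1/2)^4.8258 ≈ 7.9691 mg.
cudirapine: 48.4 × (1/2)^(637/173) = 48.4 × (1/2)^3.6821 ≈ 3.7708 mg.
Total = 7.9691 + 3.7708 ≈ 11.74 mg.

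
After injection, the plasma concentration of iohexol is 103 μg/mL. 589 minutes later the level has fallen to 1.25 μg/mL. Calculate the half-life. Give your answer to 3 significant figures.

A/A₀ = 1.25/103 ≈ 0.012136.
n = log₂(82.4) ≈ 6.3646 half-lives elapsed in 589 minutes.
t½ = 589/6.3646 ≈ 92.544 minutes.

92.5 minutes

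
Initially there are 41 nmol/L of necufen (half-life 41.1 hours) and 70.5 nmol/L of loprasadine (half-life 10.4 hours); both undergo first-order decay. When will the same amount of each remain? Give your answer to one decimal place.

10.9 hours

Set 41·(1/2)^(t/41.1) = 70.5·(1/2)^(t/10.4).
Taking log₂: log₂(41/70.5) = t·(1/41.1 − 1/10.4).
log₂(0.58156) = -0.782; 1/41.1 − 1/10.4 = -0.071823.
t = -0.782 / -0.071823 ≈ 10.888 hours.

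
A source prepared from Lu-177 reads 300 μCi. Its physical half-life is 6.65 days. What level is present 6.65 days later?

150 μCi

Elapsed time is 1 half-life (6.65/6.65).
Each half-life halves the amount: 300 × (1/2)^1 = 300/2 = 150 μCi.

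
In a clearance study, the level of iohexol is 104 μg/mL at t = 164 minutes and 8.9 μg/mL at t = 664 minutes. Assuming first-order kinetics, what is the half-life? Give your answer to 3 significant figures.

Over Δt = 664 − 164 = 500 minutes, the level fell by a factor of 104/8.9 ≈ 11.685.
n = log₂(11.685) ≈ 3.5466 half-lives, so t½ = 500/3.5466 ≈ 140.98 minutes.

141 minutes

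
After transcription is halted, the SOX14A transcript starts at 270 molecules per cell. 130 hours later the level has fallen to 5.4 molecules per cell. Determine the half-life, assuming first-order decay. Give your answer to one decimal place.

A/A₀ = 5.4/270 ≈ 0.02.
n = log₂(50) ≈ 5.6439 half-lives elapsed in 130 hours.
t½ = 130/5.6439 ≈ 23.034 hours.

23.0 hours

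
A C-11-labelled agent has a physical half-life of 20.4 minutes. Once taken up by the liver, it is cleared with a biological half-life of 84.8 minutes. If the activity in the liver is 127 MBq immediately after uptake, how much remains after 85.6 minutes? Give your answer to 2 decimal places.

1/t_eff = 1/t_phys + 1/t_biol = 1/20.4 + 1/84.8 = 0.060812 per minute.
t_eff = 20.4 × 84.8 / (20.4 + 84.8) ≈ 16.444 minutes.
Remaining = 127 × (1/2)^(85.6/16.444) = 127 × (1/2)^5.2055 ≈ 3.4418 MBq.

3.44 MBq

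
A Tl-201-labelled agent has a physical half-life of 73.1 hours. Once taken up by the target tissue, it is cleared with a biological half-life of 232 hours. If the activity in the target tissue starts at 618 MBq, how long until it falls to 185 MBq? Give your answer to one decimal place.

1/t_eff = 1/t_phys + 1/t_biol = 1/73.1 + 1/232 = 0.01799 per hour.
t_eff = 73.1 × 232 / (73.1 + 232) ≈ 55.586 hours.
n = log₂(618/185) ≈ 1.7401; t = 1.7401 × 55.586 ≈ 96.724 hours.

96.7 hours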